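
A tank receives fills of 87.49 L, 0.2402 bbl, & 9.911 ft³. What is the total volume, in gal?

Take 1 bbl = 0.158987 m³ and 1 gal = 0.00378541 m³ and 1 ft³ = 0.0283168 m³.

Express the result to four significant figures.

107.3 gal

87.49 L × 0.001 → 0.08749 m³
0.2402 bbl × 0.158987 → 0.0381887 m³
9.911 ft³ × 0.0283168 → 0.280648 m³
Sum: 0.08749 + 0.0381887 + 0.280648 = 0.406327 m³
In gal: 0.406327 / 0.00378541 = 107.34 gal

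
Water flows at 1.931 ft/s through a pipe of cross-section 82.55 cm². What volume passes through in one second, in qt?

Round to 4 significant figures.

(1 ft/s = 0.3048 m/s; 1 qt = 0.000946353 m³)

5.134 qt

1.931 ft/s × 0.3048 = 0.588569 m/s
82.55 cm² × 0.0001 = 0.008255 m²
V = v × A × t = 0.588569 m/s × 0.008255 m² × 1 s = 0.00485864 m³
0.00485864 m³ ÷ (0.000946353 m³/qt) = 5.13407 qt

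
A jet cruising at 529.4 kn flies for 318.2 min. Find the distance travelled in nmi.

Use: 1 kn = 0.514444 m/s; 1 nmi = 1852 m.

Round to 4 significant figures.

2808 nmi

529.4 kn × 0.514444 = 272.347 m/s
318.2 min × 60 = 19092 s
d = v × t = 272.347 m/s × 19092 s = 5.19965×10⁶ m
5.19965×10⁶ m ÷ (1852 m/nmi) = 2807.59 nmi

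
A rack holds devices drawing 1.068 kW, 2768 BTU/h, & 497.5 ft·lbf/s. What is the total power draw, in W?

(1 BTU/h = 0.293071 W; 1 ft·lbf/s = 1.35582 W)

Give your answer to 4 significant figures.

1.068 kW × 1000 = 1068 W
2768 BTU/h × 0.293071 = 811.221 W
497.5 ft·lbf/s × 1.35582 = 674.52 W
Total: 1068 + 811.221 + 674.52 = 2553.74 W

2554 W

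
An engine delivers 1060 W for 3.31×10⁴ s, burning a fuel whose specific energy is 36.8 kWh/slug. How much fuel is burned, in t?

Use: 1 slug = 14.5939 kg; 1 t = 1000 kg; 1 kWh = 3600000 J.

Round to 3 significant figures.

E = P × t = 1060 × 33100 = 3.5086×10⁷ J
36.8 kWh/slug → 9.07777×10⁶ J/kg
m = E / e_s = 3.5086×10⁷ / 9.07777×10⁶ = 3.86505 kg
In t: 3.86505 / 1000 = 0.00386505 t

0.00387 t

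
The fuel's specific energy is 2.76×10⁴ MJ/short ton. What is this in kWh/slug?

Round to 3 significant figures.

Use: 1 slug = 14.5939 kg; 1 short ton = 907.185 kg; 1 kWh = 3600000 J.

123 kWh/slug

2.76×10⁴ MJ/short ton × 1000000 J/MJ ÷ 907.185 kg/short ton = 3.04238×10⁷ J/kg
3.04238×10⁷ J/kg ÷ 3600000 J/kWh × 14.5939 kg/slug = 123.334 kWh/slug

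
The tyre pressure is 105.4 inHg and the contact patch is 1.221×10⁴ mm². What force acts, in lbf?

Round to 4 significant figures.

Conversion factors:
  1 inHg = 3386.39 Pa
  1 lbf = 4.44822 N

979.7 lbf

105.4 inHg × 3386.39 → 356926 Pa
1.221×10⁴ mm² × 10⁻⁶ → 0.01221 m²
F = P × A = 356926 Pa × 0.01221 m² = 4358.07 N
4358.07 N ÷ (4.44822 N/lbf) = 979.733 lbf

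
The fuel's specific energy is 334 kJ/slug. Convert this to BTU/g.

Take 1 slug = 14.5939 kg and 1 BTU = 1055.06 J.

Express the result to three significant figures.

0.0217 BTU/g

334 kJ/slug × 1000 J/kJ ÷ 14.5939 kg/slug = 22886.3 J/kg
22886.3 J/kg ÷ 1055.06 J/BTU × 0.001 kg/g = 0.0216919 BTU/g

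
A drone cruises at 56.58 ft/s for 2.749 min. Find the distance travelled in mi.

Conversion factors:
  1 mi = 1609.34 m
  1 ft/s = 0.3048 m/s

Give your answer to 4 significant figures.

56.58 ft/s × 0.3048 → 17.2456 m/s
2.749 min × 60 → 164.94 s
d = v × t = 17.2456 m/s × 164.94 s = 2844.49 m
2844.49 m ÷ (1609.34 m/mi) = 1.76749 mi

1.767 mi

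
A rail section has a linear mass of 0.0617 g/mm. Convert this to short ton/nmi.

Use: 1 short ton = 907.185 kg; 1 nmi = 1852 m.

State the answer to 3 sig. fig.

0.0617 g/mm × 0.001 kg/g ÷ 0.001 m/mm = 0.0617 kg/m
0.0617 kg/m ÷ 907.185 kg/short ton × 1852 m/nmi = 0.125959 short ton/nmi

0.126 short ton/nmi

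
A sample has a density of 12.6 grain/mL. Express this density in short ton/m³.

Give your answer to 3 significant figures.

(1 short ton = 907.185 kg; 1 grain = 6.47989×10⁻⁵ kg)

12.6 grain/mL × 6.47989×10⁻⁵ kg/grain ÷ 10⁻⁶ m³/mL = 816.466 kg/m³
816.466 kg/m³ ÷ 907.185 kg/short ton = 0.899999 short ton/m³

0.900 short ton/m³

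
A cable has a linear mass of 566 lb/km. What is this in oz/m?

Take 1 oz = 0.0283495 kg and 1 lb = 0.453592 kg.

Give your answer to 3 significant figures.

9.06 oz/m

566 lb/km × 0.453592 kg/lb ÷ 1000 m/km = 0.256733 kg/m
0.256733 kg/m ÷ 0.0283495 kg/oz = 9.056 oz/m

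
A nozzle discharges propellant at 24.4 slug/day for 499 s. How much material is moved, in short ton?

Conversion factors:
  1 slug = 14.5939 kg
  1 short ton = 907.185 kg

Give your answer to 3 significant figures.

24.4 slug/day → 0.00412143 kg/s
m = ṁ × t = 0.00412143 × 499 = 2.05659 kg
In short ton: 2.05659 / 907.185 = 0.002267 short ton

0.00227 short ton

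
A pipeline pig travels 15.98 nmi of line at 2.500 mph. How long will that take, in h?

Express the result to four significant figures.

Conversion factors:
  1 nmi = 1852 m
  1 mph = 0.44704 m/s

15.98 nmi × 1852 = 29595 m
2.500 mph × 0.44704 = 1.1176 m/s
t = d / v = 29595 m / 1.1176 m/s = 26480.9 s
26480.9 s ÷ (3600 s/h) = 7.35581 h

7.356 h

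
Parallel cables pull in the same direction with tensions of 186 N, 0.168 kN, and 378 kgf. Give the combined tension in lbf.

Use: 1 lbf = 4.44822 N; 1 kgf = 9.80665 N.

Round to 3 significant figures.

913 lbf

186 N (already N)
0.168 kN × 1000 = 168 N
378 kgf × 9.80665 = 3706.91 N
Total: 186 + 168 + 3706.91 = 4060.91 N
In lbf: 4060.91 / 4.44822 = 912.929 lbf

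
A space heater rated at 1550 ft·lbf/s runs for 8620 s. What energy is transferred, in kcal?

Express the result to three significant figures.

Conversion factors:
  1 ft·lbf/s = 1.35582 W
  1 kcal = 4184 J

1550 ft·lbf/s × 1.35582 = 2101.52 W
E = P × t = 2101.52 W × 8620 s = 1.81151×10⁷ J
1.81151×10⁷ J ÷ (4184 J/kcal) = 4329.61 kcal

4330 kcal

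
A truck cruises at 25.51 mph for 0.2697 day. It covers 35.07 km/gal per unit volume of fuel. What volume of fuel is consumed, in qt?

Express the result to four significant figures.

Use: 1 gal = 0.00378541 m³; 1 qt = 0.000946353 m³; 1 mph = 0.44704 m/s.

30.31 qt

25.51 mph → 11.404 m/s
0.2697 day → 23302.1 s
d = v × t = 11.404 × 23302.1 = 265737 m
35.07 km/gal → 9.26452×10⁶ m/m³
V = d / (distance per unit fuel) = 265737 / 9.26452×10⁶ = 0.0286833 m³
In qt: 0.0286833 / 0.000946353 = 30.3093 qt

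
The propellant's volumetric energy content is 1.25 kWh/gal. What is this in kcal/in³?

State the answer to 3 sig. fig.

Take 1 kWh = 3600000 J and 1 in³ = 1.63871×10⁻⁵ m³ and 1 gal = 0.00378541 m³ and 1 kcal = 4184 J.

4.66 kcal/in³

1.25 kWh/gal × 3600000 J/kWh ÷ 0.00378541 m³/gal = 1.18877×10⁹ J/m³
1.18877×10⁹ J/m³ ÷ 4184 J/kcal × 1.63871×10⁻⁵ m³/in³ = 4.65595 kcal/in³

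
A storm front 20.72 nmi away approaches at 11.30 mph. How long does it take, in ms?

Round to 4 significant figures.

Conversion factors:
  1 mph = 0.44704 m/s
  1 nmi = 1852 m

20.72 nmi × 1852 → 38373.4 m
11.30 mph × 0.44704 → 5.05155 m/s
t = d / v = 38373.4 m / 5.05155 m/s = 7596.36 s
7596.36 s ÷ (0.001 s/ms) = 7.59636×10⁶ ms

7.596×10⁶ ms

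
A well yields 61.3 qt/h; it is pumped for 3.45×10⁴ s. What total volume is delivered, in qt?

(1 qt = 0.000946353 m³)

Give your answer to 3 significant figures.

587 qt

61.3 qt/h → 1.61143×10⁻⁵ m³/s
V = Q × t = 1.61143×10⁻⁵ × 34500 = 0.555943 m³
In qt: 0.555943 / 0.000946353 = 587.458 qt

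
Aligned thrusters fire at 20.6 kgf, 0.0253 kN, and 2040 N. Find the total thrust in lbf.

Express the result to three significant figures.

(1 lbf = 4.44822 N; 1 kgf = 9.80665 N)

510 lbf

20.6 kgf × 9.80665 → 202.017 N
0.0253 kN × 1000 → 25.3 N
2040 N (already N)
Total: 202.017 + 25.3 + 2040 = 2267.32 N
In lbf: 2267.32 / 4.44822 = 509.714 lbf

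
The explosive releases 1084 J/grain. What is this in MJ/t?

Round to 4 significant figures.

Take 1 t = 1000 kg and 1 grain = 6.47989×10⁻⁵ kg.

1.673×10⁴ MJ/t

1084 J/grain ÷ 6.47989×10⁻⁵ kg/grain = 1.67287×10⁷ J/kg
1.67287×10⁷ J/kg ÷ 1000000 J/MJ × 1000 kg/t = 16728.7 MJ/t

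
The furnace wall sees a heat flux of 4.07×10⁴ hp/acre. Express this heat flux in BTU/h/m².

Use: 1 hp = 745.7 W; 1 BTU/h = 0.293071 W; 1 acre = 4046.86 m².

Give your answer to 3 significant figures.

4.07×10⁴ hp/acre × 745.7 W/hp ÷ 4046.86 m²/acre = 7499.64 W/m²
7499.64 W/m² ÷ 0.293071 W/BTU/h = 25589.8 BTU/h/m²

2.56×10⁴ BTU/h/m²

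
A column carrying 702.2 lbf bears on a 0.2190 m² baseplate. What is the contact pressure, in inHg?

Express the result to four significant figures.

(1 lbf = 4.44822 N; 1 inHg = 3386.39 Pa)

702.2 lbf × 4.44822 = 3123.54 N
P = F / A = 3123.54 N / 0.219 m² = 14262.7 Pa
14262.7 Pa ÷ (3386.39 Pa/inHg) = 4.21177 inHg

4.212 inHg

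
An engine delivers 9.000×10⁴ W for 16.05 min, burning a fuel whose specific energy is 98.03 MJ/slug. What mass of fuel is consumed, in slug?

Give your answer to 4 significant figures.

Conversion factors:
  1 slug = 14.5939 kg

16.05 min → 963 s
E = P × t = 90000 × 963 = 8.667×10⁷ J
98.03 MJ/slug → 6.71719×10⁶ J/kg
m = E / e_s = 8.667×10⁷ / 6.71719×10⁶ = 12.9027 kg
In slug: 12.9027 / 14.5939 = 0.884116 slug

0.8841 slug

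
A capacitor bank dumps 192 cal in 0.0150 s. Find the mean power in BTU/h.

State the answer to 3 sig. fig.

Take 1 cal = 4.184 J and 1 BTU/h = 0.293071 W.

192 cal × 4.184 = 803.328 J
P = E / t = 803.328 J / 0.015 s = 53555.2 W
53555.2 W ÷ (0.293071 W/BTU/h) = 182738 BTU/h

1.83×10⁵ BTU/h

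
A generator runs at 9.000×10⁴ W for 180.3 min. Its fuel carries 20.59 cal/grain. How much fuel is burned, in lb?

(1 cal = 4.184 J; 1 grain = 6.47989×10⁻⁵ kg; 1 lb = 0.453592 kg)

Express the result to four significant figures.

180.3 min → 10818 s
E = P × t = 90000 × 10818 = 9.7362×10⁸ J
20.59 cal/grain → 1.32948×10⁶ J/kg
m = E / e_s = 9.7362×10⁸ / 1.32948×10⁶ = 732.331 kg
In lb: 732.331 / 0.453592 = 1614.51 lb

1615 lb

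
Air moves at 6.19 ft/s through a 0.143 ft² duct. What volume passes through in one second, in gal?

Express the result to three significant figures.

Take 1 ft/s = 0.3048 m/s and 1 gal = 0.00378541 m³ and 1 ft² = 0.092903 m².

6.19 ft/s × 0.3048 → 1.88671 m/s
0.143 ft² × 0.092903 → 0.0132851 m²
V = v × A × t = 1.88671 m/s × 0.0132851 m² × 1 s = 0.0250651 m³
0.0250651 m³ ÷ (0.00378541 m³/gal) = 6.6215 gal

6.62 gal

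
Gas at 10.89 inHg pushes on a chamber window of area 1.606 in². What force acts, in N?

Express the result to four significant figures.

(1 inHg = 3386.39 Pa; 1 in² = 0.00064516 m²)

38.21 N

10.89 inHg × 3386.39 = 36877.8 Pa
1.606 in² × 0.00064516 = 0.00103613 m²
F = P × A = 36877.8 Pa × 0.00103613 m² = 38.2102 N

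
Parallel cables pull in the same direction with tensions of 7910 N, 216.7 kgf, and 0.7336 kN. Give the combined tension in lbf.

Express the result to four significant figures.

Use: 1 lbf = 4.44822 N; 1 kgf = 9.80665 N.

7910 N (already N)
216.7 kgf × 9.80665 = 2125.1 N
0.7336 kN × 1000 = 733.6 N
Combined: 7910 + 2125.1 + 733.6 = 10768.7 N
In lbf: 10768.7 / 4.44822 = 2420.9 lbf

2421 lbf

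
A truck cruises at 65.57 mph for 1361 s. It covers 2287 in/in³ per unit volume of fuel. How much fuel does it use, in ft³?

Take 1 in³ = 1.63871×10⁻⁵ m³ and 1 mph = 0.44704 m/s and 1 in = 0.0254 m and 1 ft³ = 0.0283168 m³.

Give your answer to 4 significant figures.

65.57 mph → 29.3124 m/s
d = v × t = 29.3124 × 1361 = 39894.2 m
2287 in/in³ → 3.54485×10⁶ m/m³
V = d / (distance per unit fuel) = 39894.2 / 3.54485×10⁶ = 0.0112541 m³
In ft³: 0.0112541 / 0.0283168 = 0.397435 ft³

0.3974 ft³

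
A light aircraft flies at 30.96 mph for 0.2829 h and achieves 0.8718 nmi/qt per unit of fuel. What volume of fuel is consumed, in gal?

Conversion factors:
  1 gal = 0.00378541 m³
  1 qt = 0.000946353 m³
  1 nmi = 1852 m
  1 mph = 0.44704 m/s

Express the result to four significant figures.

30.96 mph → 13.8404 m/s
0.2829 h → 1018.44 s
d = v × t = 13.8404 × 1018.44 = 14095.6 m
0.8718 nmi/qt → 1.7061×10⁶ m/m³
V = d / (distance per unit fuel) = 14095.6 / 1.7061×10⁶ = 0.00826188 m³
In gal: 0.00826188 / 0.00378541 = 2.18256 gal

2.183 gal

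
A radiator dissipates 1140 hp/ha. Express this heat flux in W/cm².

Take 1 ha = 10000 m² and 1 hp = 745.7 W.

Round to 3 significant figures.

0.00850 W/cm²

1140 hp/ha × 745.7 W/hp ÷ 10000 m²/ha = 85.0098 W/m²
85.0098 W/m² × 0.0001 m²/cm² = 0.00850098 W/cm²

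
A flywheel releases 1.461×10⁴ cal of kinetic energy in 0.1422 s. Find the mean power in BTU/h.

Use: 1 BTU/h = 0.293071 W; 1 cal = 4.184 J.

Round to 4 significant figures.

1.461×10⁴ cal × 4.184 = 61128.2 J
P = E / t = 61128.2 J / 0.1422 s = 429875 W
429875 W ÷ (0.293071 W/BTU/h) = 1.46679×10⁶ BTU/h

1.467×10⁶ BTU/h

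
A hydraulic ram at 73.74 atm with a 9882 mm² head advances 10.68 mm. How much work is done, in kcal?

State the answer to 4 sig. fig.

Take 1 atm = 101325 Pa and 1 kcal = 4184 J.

0.1885 kcal

73.74 atm → 7.47171×10⁶ Pa
9882 mm² → 0.009882 m²
F = P × A = 7.47171×10⁶ × 0.009882 = 73835.4 N
10.68 mm → 0.01068 m
W = F × d = 73835.4 × 0.01068 = 788.562 J
In kcal: 788.562 / 4184 = 0.188471 kcal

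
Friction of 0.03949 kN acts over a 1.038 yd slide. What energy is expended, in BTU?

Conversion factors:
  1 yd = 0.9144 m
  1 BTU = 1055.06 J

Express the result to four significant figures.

0.03949 kN × 1000 = 39.49 N
1.038 yd × 0.9144 = 0.949147 m
W = F × d = 39.49 N × 0.949147 m = 37.4818 J
37.4818 J ÷ (1055.06 J/BTU) = 0.0355258 BTU

0.03553 BTU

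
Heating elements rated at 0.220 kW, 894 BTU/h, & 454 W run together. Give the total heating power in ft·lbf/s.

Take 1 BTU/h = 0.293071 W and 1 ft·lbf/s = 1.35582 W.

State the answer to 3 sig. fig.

690 ft·lbf/s

0.220 kW × 1000 → 220 W
894 BTU/h × 0.293071 → 262.005 W
454 W (already W)
Sum: 220 + 262.005 + 454 = 936.005 W
In ft·lbf/s: 936.005 / 1.35582 = 690.361 ft·lbf/s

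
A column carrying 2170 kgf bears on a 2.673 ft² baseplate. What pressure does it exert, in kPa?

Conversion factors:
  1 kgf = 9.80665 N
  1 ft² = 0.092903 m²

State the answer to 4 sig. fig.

2170 kgf × 9.80665 = 21280.4 N
2.673 ft² × 0.092903 = 0.24833 m²
P = F / A = 21280.4 N / 0.24833 m² = 85694 Pa
85694 Pa ÷ (1000 Pa/kPa) = 85.694 kPa

85.69 kPa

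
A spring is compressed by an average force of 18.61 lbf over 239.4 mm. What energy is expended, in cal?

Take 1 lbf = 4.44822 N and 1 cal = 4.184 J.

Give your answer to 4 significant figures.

18.61 lbf × 4.44822 = 82.7814 N
239.4 mm × 0.001 = 0.2394 m
W = F × d = 82.7814 N × 0.2394 m = 19.8179 J
19.8179 J ÷ (4.184 J/cal) = 4.73659 cal

4.737 cal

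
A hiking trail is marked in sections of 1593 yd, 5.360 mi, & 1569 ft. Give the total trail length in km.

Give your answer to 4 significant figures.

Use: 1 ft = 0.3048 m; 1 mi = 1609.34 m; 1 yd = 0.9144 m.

10.56 km

1593 yd × 0.9144 = 1456.64 m
5.360 mi × 1609.34 = 8626.06 m
1569 ft × 0.3048 = 478.231 m
Sum: 1456.64 + 8626.06 + 478.231 = 10560.9 m
In km: 10560.9 / 1000 = 10.5609 km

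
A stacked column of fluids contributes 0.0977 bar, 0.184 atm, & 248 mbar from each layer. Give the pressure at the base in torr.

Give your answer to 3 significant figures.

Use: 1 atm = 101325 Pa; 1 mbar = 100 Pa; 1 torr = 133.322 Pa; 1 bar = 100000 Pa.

399 torr

0.0977 bar × 100000 = 9770 Pa
0.184 atm × 101325 = 18643.8 Pa
248 mbar × 100 = 24800 Pa
Combined: 9770 + 18643.8 + 24800 = 53213.8 Pa
In torr: 53213.8 / 133.322 = 399.137 torr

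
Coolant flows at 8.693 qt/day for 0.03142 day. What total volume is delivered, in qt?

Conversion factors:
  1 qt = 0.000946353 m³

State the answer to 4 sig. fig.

0.2731 qt

8.693 qt/day → 9.52158×10⁻⁸ m³/s
0.03142 day → 2714.69 s
V = Q × t = 9.52158×10⁻⁸ × 2714.69 = 2.58481×10⁻⁴ m³
In qt: 2.58481×10⁻⁴ / 0.000946353 = 0.273134 qt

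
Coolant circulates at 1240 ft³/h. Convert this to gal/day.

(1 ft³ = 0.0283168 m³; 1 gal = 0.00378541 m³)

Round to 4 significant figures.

2.226×10⁵ gal/day

1240 ft³/h × 0.0283168 m³/ft³ ÷ 3600 s/h = 0.00975356 m³/s
0.00975356 m³/s ÷ 0.00378541 m³/gal × 86400 s/day = 222620 gal/day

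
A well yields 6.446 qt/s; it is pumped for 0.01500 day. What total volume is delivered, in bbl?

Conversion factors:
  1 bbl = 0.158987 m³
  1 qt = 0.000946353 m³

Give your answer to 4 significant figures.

49.73 bbl

6.446 qt/s → 0.00610019 m³/s
0.01500 day → 1296 s
V = Q × t = 0.00610019 × 1296 = 7.90585 m³
In bbl: 7.90585 / 0.158987 = 49.7264 bbl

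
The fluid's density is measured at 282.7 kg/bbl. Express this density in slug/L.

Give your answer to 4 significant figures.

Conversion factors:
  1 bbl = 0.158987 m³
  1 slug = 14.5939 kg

0.1218 slug/L

282.7 kg/bbl ÷ 0.158987 m³/bbl = 1778.13 kg/m³
1778.13 kg/m³ ÷ 14.5939 kg/slug × 0.001 m³/L = 0.121841 slug/L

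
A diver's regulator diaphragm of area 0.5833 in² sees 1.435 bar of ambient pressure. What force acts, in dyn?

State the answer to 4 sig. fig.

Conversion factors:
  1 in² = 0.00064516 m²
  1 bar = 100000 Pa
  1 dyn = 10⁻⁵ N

1.435 bar × 100000 → 143500 Pa
0.5833 in² × 0.00064516 → 3.76322×10⁻⁴ m²
F = P × A = 143500 Pa × 3.76322×10⁻⁴ m² = 54.0022 N
54.0022 N ÷ (10⁻⁵ N/dyn) = 5.40022×10⁶ dyn

5.400×10⁶ dyn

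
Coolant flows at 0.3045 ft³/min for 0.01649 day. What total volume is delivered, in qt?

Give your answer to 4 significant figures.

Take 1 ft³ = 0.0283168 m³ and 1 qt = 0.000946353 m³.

216.4 qt

0.3045 ft³/min → 1.43708×10⁻⁴ m³/s
0.01649 day → 1424.74 s
V = Q × t = 1.43708×10⁻⁴ × 1424.74 = 0.204747 m³
In qt: 0.204747 / 0.000946353 = 216.354 qt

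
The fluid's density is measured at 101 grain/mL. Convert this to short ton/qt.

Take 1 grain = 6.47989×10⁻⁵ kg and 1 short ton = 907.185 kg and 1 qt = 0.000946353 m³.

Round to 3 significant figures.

0.00683 short ton/qt

101 grain/mL × 6.47989×10⁻⁵ kg/grain ÷ 10⁻⁶ m³/mL = 6544.69 kg/m³
6544.69 kg/m³ ÷ 907.185 kg/short ton × 0.000946353 m³/qt = 0.00682726 short ton/qt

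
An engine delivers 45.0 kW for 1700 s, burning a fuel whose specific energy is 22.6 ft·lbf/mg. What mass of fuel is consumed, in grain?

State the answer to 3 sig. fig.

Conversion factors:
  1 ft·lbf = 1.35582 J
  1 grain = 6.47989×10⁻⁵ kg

3.85×10⁴ grain

45.0 kW → 45000 W
E = P × t = 45000 × 1700 = 7.65×10⁷ J
22.6 ft·lbf/mg → 3.06415×10⁷ J/kg
m = E / e_s = 7.65×10⁷ / 3.06415×10⁷ = 2.49661 kg
In grain: 2.49661 / 6.47989×10⁻⁵ = 38528.6 grain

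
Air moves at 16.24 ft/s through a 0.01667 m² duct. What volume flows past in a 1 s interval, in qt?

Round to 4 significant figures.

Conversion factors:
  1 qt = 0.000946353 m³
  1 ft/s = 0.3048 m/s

16.24 ft/s × 0.3048 → 4.94995 m/s
V = v × A × t = 4.94995 m/s × 0.01667 m² × 1 s = 0.0825157 m³
0.0825157 m³ ÷ (0.000946353 m³/qt) = 87.1934 qt

87.19 qt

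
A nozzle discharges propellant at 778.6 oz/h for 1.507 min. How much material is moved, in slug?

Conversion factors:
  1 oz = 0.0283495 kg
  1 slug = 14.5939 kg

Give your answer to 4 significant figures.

0.03799 slug

778.6 oz/h → 0.00613137 kg/s
1.507 min → 90.42 s
m = ṁ × t = 0.00613137 × 90.42 = 0.554398 kg
In slug: 0.554398 / 14.5939 = 0.0379883 slug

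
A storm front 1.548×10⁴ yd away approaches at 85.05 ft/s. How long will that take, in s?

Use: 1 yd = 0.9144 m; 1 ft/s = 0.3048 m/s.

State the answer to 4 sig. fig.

546.0 s

1.548×10⁴ yd × 0.9144 → 14154.9 m
85.05 ft/s × 0.3048 → 25.9232 m/s
t = d / v = 14154.9 m / 25.9232 m/s = 546.032 s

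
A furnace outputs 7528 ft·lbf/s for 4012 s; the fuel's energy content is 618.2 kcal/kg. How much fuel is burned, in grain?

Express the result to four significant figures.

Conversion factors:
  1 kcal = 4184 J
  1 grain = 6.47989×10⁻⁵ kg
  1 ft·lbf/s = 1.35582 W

7528 ft·lbf/s → 10206.6 W
E = P × t = 10206.6 × 4012 = 4.09489×10⁷ J
618.2 kcal/kg → 2.58655×10⁶ J/kg
m = E / e_s = 4.09489×10⁷ / 2.58655×10⁶ = 15.8315 kg
In grain: 15.8315 / 6.47989×10⁻⁵ = 244317 grain

2.443×10⁵ grain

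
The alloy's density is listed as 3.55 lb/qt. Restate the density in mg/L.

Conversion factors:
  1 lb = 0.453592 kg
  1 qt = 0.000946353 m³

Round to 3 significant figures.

3.55 lb/qt × 0.453592 kg/lb ÷ 0.000946353 m³/qt = 1701.53 kg/m³
1701.53 kg/m³ ÷ 10⁻⁶ kg/mg × 0.001 m³/L = 1.70153×10⁶ mg/L

1.70×10⁶ mg/L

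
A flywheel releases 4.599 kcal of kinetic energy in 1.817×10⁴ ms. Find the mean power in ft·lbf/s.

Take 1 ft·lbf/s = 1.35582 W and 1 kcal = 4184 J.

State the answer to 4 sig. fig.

4.599 kcal × 4184 = 19242.2 J
1.817×10⁴ ms × 0.001 = 18.17 s
P = E / t = 19242.2 J / 18.17 s = 1059.01 W
1059.01 W ÷ (1.35582 W/ft·lbf/s) = 781.085 ft·lbf/s

781.1 ft·lbf/s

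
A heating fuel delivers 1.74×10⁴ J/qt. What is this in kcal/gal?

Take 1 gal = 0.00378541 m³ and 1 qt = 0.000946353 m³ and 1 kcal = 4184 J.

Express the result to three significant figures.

1.74×10⁴ J/qt ÷ 0.000946353 m³/qt = 1.83864×10⁷ J/m³
1.83864×10⁷ J/m³ ÷ 4184 J/kcal × 0.00378541 m³/gal = 16.6348 kcal/gal

16.6 kcal/gal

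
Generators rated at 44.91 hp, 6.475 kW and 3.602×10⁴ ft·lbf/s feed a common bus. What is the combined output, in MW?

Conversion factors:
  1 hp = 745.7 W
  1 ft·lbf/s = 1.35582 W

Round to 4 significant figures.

44.91 hp × 745.7 = 33489.4 W
6.475 kW × 1000 = 6475 W
3.602×10⁴ ft·lbf/s × 1.35582 = 48836.6 W
Total: 33489.4 + 6475 + 48836.6 = 88801 W
In MW: 88801 / 1000000 = 0.088801 MW

0.08880 MW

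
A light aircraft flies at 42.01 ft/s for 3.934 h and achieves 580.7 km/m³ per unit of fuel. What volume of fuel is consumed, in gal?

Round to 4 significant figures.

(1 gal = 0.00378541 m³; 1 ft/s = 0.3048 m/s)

42.01 ft/s → 12.8046 m/s
3.934 h → 14162.4 s
d = v × t = 12.8046 × 14162.4 = 181344 m
580.7 km/m³ → 580700 m/m³
V = d / (distance per unit fuel) = 181344 / 580700 = 0.312285 m³
In gal: 0.312285 / 0.00378541 = 82.497 gal

82.50 gal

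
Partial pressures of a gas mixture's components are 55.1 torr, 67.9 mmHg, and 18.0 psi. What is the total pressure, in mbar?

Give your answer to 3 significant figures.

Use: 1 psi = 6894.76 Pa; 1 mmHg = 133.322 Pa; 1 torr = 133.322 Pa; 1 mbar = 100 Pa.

55.1 torr × 133.322 = 7346.04 Pa
67.9 mmHg × 133.322 = 9052.56 Pa
18.0 psi × 6894.76 = 124106 Pa
Combined: 7346.04 + 9052.56 + 124106 = 140505 Pa
In mbar: 140505 / 100 = 1405.05 mbar

1410 mbar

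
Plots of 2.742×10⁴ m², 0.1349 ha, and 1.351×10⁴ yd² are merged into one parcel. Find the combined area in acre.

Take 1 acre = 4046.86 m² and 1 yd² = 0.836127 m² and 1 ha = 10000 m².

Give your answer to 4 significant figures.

9.900 acre

2.742×10⁴ m² (already m²)
0.1349 ha × 10000 = 1349 m²
1.351×10⁴ yd² × 0.836127 = 11296.1 m²
Combined: 27420 + 1349 + 11296.1 = 40065.1 m²
In acre: 40065.1 / 4046.86 = 9.90029 acre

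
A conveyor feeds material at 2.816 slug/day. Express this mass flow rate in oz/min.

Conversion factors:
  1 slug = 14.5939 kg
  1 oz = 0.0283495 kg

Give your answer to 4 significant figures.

1.007 oz/min

2.816 slug/day × 14.5939 kg/slug ÷ 86400 s/day = 4.75653×10⁻⁴ kg/s
4.75653×10⁻⁴ kg/s ÷ 0.0283495 kg/oz × 60 s/min = 1.00669 oz/min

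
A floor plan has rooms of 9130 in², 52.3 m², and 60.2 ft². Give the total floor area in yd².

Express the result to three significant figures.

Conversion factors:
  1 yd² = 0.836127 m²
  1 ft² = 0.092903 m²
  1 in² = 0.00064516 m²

9130 in² × 0.00064516 → 5.89031 m²
52.3 m² (already m²)
60.2 ft² × 0.092903 → 5.59276 m²
Total: 5.89031 + 52.3 + 5.59276 = 63.7831 m²
In yd²: 63.7831 / 0.836127 = 76.284 yd²

76.3 yd²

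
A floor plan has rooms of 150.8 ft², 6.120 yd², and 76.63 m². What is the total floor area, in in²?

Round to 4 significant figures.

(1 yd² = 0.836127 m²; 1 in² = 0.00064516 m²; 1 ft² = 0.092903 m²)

1.484×10⁵ in²

150.8 ft² × 0.092903 → 14.0098 m²
6.120 yd² × 0.836127 → 5.1171 m²
76.63 m² (already m²)
Combined: 14.0098 + 5.1171 + 76.63 = 95.7569 m²
In in²: 95.7569 / 0.00064516 = 148423 in²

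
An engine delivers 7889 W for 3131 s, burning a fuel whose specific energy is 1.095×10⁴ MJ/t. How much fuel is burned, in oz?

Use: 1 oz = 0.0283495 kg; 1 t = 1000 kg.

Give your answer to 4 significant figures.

E = P × t = 7889 × 3131 = 2.47005×10⁷ J
1.095×10⁴ MJ/t → 1.095×10⁷ J/kg
m = E / e_s = 2.47005×10⁷ / 1.095×10⁷ = 2.25575 kg
In oz: 2.25575 / 0.0283495 = 79.5693 oz

79.57 oz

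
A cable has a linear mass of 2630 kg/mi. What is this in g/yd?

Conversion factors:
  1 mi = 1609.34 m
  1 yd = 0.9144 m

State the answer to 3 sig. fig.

1490 g/yd

2630 kg/mi ÷ 1609.34 m/mi = 1.63421 kg/m
1.63421 kg/m ÷ 0.001 kg/g × 0.9144 m/yd = 1494.32 g/yd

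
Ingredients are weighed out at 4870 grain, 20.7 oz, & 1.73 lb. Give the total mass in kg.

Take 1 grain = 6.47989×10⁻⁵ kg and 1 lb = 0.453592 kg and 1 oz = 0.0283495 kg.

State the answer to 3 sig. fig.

4870 grain × 6.47989×10⁻⁵ = 0.315571 kg
20.7 oz × 0.0283495 = 0.586835 kg
1.73 lb × 0.453592 = 0.784714 kg
Combined: 0.315571 + 0.586835 + 0.784714 = 1.68712 kg

1.69 kg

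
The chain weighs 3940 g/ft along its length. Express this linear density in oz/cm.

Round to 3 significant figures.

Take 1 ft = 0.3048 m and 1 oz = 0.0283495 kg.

3940 g/ft × 0.001 kg/g ÷ 0.3048 m/ft = 12.9265 kg/m
12.9265 kg/m ÷ 0.0283495 kg/oz × 0.01 m/cm = 4.55969 oz/cm

4.56 oz/cm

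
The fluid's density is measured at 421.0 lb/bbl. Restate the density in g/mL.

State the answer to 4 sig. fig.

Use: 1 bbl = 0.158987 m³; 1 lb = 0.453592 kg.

421.0 lb/bbl × 0.453592 kg/lb ÷ 0.158987 m³/bbl = 1201.12 kg/m³
1201.12 kg/m³ ÷ 0.001 kg/g × 10⁻⁶ m³/mL = 1.20112 g/mL

1.201 g/mL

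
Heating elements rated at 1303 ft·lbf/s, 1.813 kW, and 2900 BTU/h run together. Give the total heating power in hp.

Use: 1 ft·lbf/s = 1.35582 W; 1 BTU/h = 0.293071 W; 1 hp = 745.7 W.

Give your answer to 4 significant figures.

5.940 hp

1303 ft·lbf/s × 1.35582 = 1766.63 W
1.813 kW × 1000 = 1813 W
2900 BTU/h × 0.293071 = 849.906 W
Combined: 1766.63 + 1813 + 849.906 = 4429.54 W
In hp: 4429.54 / 745.7 = 5.94011 hp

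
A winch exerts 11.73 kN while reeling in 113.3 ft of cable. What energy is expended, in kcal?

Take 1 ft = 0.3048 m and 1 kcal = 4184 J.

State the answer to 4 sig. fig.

11.73 kN × 1000 = 11730 N
113.3 ft × 0.3048 = 34.5338 m
W = F × d = 11730 N × 34.5338 m = 405081 J
405081 J ÷ (4184 J/kcal) = 96.8167 kcal

96.82 kcal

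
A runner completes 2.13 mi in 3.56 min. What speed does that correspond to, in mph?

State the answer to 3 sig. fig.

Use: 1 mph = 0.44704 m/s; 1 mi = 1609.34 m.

35.9 mph

2.13 mi × 1609.34 = 3427.89 m
3.56 min × 60 = 213.6 s
v = d / t = 3427.89 m / 213.6 s = 16.0482 m/s
16.0482 m/s ÷ (0.44704 m/s/mph) = 35.8988 mph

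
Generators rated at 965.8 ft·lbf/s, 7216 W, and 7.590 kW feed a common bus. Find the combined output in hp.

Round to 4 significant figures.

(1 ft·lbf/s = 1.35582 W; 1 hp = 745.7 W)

21.61 hp

965.8 ft·lbf/s × 1.35582 = 1309.45 W
7216 W (already W)
7.590 kW × 1000 = 7590 W
Total: 1309.45 + 7216 + 7590 = 16115.4 W
In hp: 16115.4 / 745.7 = 21.6111 hp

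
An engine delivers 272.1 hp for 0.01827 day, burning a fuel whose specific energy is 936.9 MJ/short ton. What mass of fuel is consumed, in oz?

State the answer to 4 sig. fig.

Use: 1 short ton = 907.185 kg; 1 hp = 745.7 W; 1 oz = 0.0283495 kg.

272.1 hp → 202905 W
0.01827 day → 1578.53 s
E = P × t = 202905 × 1578.53 = 3.20292×10⁸ J
936.9 MJ/short ton → 1.03276×10⁶ J/kg
m = E / e_s = 3.20292×10⁸ / 1.03276×10⁶ = 310.132 kg
In oz: 310.132 / 0.0283495 = 10939.6 oz

1.094×10⁴ oz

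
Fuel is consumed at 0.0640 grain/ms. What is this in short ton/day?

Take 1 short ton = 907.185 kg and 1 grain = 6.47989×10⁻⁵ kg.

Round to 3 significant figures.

0.395 short ton/day

0.0640 grain/ms × 6.47989×10⁻⁵ kg/grain ÷ 0.001 s/ms = 0.00414713 kg/s
0.00414713 kg/s ÷ 907.185 kg/short ton × 86400 s/day = 0.394971 short ton/day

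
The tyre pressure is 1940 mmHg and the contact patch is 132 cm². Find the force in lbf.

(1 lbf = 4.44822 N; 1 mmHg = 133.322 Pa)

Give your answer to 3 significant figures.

768 lbf

1940 mmHg × 133.322 = 258645 Pa
132 cm² × 0.0001 = 0.0132 m²
F = P × A = 258645 Pa × 0.0132 m² = 3414.11 N
3414.11 N ÷ (4.44822 N/lbf) = 767.523 lbf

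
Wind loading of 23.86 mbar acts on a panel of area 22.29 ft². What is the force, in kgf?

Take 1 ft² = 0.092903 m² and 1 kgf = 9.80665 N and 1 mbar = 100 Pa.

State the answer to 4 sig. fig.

503.8 kgf

23.86 mbar × 100 = 2386 Pa
22.29 ft² × 0.092903 = 2.07081 m²
F = P × A = 2386 Pa × 2.07081 m² = 4940.95 N
4940.95 N ÷ (9.80665 N/kgf) = 503.837 kgf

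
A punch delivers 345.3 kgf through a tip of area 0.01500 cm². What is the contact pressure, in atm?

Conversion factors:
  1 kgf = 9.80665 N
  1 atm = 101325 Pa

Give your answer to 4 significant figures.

2.228×10⁴ atm

345.3 kgf × 9.80665 → 3386.24 N
0.01500 cm² × 0.0001 → 1.5×10⁻⁶ m²
P = F / A = 3386.24 N / 1.5×10⁻⁶ m² = 2.25749×10⁹ Pa
2.25749×10⁹ Pa ÷ (101325 Pa/atm) = 22279.7 atm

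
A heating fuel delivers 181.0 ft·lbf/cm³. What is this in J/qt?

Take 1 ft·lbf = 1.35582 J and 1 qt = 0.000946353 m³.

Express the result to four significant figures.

2.322×10⁵ J/qt

181.0 ft·lbf/cm³ × 1.35582 J/ft·lbf ÷ 10⁻⁶ m³/cm³ = 2.45403×10⁸ J/m³
2.45403×10⁸ J/m³ × 0.000946353 m³/qt = 232238 J/qt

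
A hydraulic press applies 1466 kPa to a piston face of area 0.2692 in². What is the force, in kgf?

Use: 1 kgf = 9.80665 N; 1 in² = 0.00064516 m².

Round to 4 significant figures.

1466 kPa × 1000 = 1.466×10⁶ Pa
0.2692 in² × 0.00064516 = 1.73677×10⁻⁴ m²
F = P × A = 1.466×10⁶ Pa × 1.73677×10⁻⁴ m² = 254.61 N
254.61 N ÷ (9.80665 N/kgf) = 25.963 kgf

25.96 kgf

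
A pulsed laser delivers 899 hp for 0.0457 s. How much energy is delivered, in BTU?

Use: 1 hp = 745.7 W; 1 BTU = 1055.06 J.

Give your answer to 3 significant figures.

899 hp × 745.7 = 670384 W
E = P × t = 670384 W × 0.0457 s = 30636.5 J
30636.5 J ÷ (1055.06 J/BTU) = 29.0377 BTU

29.0 BTU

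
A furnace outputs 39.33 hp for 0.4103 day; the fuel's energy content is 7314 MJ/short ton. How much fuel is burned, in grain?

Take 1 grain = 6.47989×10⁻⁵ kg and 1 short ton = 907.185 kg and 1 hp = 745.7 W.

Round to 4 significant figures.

1.990×10⁶ grain

39.33 hp → 29328.4 W
0.4103 day → 35449.9 s
E = P × t = 29328.4 × 35449.9 = 1.03969×10⁹ J
7314 MJ/short ton → 8.0623×10⁶ J/kg
m = E / e_s = 1.03969×10⁹ / 8.0623×10⁶ = 128.957 kg
In grain: 128.957 / 6.47989×10⁻⁵ = 1.99011×10⁶ grain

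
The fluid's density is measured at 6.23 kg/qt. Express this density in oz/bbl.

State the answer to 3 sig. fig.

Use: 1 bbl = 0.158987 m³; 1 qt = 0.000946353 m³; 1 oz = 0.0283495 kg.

6.23 kg/qt ÷ 0.000946353 m³/qt = 6583.17 kg/m³
6583.17 kg/m³ ÷ 0.0283495 kg/oz × 0.158987 m³/bbl = 36919.1 oz/bbl

3.69×10⁴ oz/bbl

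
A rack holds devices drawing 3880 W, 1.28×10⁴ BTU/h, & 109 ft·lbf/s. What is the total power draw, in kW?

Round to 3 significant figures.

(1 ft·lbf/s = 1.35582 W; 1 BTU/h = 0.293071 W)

3880 W (already W)
1.28×10⁴ BTU/h × 0.293071 → 3751.31 W
109 ft·lbf/s × 1.35582 → 147.784 W
Sum: 3880 + 3751.31 + 147.784 = 7779.09 W
In kW: 7779.09 / 1000 = 7.77909 kW

7.78 kW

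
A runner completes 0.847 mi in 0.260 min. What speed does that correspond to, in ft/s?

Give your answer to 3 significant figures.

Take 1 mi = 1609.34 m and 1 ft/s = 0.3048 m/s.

287 ft/s

0.847 mi × 1609.34 = 1363.11 m
0.260 min × 60 = 15.6 s
v = d / t = 1363.11 m / 15.6 s = 87.3788 m/s
87.3788 m/s ÷ (0.3048 m/s/ft/s) = 286.676 ft/s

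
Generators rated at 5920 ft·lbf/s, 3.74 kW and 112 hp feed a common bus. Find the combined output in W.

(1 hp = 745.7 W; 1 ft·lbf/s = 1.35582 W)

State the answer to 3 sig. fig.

5920 ft·lbf/s × 1.35582 → 8026.45 W
3.74 kW × 1000 → 3740 W
112 hp × 745.7 → 83518.4 W
Total: 8026.45 + 3740 + 83518.4 = 95284.8 W

9.53×10⁴ W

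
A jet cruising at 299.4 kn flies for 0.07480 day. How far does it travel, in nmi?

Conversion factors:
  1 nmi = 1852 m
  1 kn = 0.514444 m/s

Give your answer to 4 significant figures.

299.4 kn × 0.514444 = 154.025 m/s
0.07480 day × 86400 = 6462.72 s
d = v × t = 154.025 m/s × 6462.72 s = 995420 m
995420 m ÷ (1852 m/nmi) = 537.484 nmi

537.5 nmi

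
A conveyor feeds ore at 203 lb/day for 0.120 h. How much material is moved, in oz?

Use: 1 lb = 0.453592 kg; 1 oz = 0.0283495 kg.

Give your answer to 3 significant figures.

16.2 oz

203 lb/day → 0.00106573 kg/s
0.120 h → 432 s
m = ṁ × t = 0.00106573 × 432 = 0.460395 kg
In oz: 0.460395 / 0.0283495 = 16.24 oz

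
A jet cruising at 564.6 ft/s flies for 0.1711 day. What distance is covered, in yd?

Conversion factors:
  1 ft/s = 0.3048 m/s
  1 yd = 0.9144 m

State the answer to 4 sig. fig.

564.6 ft/s × 0.3048 → 172.09 m/s
0.1711 day × 86400 → 14783 s
d = v × t = 172.09 m/s × 14783 s = 2.54401×10⁶ m
2.54401×10⁶ m ÷ (0.9144 m/yd) = 2.78216×10⁶ yd

2.782×10⁶ yd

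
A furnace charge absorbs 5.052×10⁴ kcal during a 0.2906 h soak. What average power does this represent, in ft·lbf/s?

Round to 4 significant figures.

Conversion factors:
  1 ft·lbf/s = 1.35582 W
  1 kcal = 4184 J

1.490×10⁵ ft·lbf/s

5.052×10⁴ kcal × 4184 → 2.11376×10⁸ J
0.2906 h × 3600 → 1046.16 s
P = E / t = 2.11376×10⁸ J / 1046.16 s = 202049 W
202049 W ÷ (1.35582 W/ft·lbf/s) = 149023 ft·lbf/s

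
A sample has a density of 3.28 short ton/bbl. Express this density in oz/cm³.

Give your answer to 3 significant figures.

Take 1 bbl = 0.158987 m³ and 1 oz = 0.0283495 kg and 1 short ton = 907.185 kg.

0.660 oz/cm³

3.28 short ton/bbl × 907.185 kg/short ton ÷ 0.158987 m³/bbl = 18715.8 kg/m³
18715.8 kg/m³ ÷ 0.0283495 kg/oz × 10⁻⁶ m³/cm³ = 0.660181 oz/cm³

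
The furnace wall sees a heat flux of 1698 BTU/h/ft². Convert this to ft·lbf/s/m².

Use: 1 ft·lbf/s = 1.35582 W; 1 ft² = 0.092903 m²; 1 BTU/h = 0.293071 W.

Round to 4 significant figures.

1698 BTU/h/ft² × 0.293071 W/BTU/h ÷ 0.092903 m²/ft² = 5356.5 W/m²
5356.5 W/m² ÷ 1.35582 W/ft·lbf/s = 3950.75 ft·lbf/s/m²

3951 ft·lbf/s/m²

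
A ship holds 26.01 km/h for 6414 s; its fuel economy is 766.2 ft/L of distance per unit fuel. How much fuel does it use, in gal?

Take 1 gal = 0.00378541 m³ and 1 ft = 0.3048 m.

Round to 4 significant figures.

52.42 gal

26.01 km/h → 7.225 m/s
d = v × t = 7.225 × 6414 = 46341.1 m
766.2 ft/L → 233538 m/m³
V = d / (distance per unit fuel) = 46341.1 / 233538 = 0.198431 m³
In gal: 0.198431 / 0.00378541 = 52.4199 gal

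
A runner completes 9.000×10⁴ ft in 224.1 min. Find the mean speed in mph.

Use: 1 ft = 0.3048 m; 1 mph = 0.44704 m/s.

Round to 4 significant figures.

4.564 mph

9.000×10⁴ ft × 0.3048 → 27432 m
224.1 min × 60 → 13446 s
v = d / t = 27432 m / 13446 s = 2.04016 m/s
2.04016 m/s ÷ (0.44704 m/s/mph) = 4.56371 mph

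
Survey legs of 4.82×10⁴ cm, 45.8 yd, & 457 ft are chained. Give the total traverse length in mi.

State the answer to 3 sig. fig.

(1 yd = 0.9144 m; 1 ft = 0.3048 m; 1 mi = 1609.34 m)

4.82×10⁴ cm × 0.01 = 482 m
45.8 yd × 0.9144 = 41.8795 m
457 ft × 0.3048 = 139.294 m
Sum: 482 + 41.8795 + 139.294 = 663.174 m
In mi: 663.174 / 1609.34 = 0.412078 mi

0.412 mi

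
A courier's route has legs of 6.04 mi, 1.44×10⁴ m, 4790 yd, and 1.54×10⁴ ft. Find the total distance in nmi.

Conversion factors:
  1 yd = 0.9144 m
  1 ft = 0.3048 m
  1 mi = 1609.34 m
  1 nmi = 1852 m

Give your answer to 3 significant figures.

6.04 mi × 1609.34 = 9720.41 m
1.44×10⁴ m (already m)
4790 yd × 0.9144 = 4379.98 m
1.54×10⁴ ft × 0.3048 = 4693.92 m
Sum: 9720.41 + 14400 + 4379.98 + 4693.92 = 33194.3 m
In nmi: 33194.3 / 1852 = 17.9235 nmi

17.9 nmi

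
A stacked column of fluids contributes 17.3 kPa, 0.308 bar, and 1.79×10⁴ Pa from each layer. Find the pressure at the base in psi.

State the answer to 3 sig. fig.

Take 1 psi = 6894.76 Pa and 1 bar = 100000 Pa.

9.57 psi

17.3 kPa × 1000 = 17300 Pa
0.308 bar × 100000 = 30800 Pa
1.79×10⁴ Pa (already Pa)
Sum: 17300 + 30800 + 17900 = 66000 Pa
In psi: 66000 / 6894.76 = 9.57249 psi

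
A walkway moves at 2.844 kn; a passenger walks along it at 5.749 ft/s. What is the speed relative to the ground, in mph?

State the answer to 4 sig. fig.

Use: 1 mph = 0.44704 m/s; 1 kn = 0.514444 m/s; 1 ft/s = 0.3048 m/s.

2.844 kn × 0.514444 = 1.46308 m/s
5.749 ft/s × 0.3048 = 1.7523 m/s
Sum: 1.46308 + 1.7523 = 3.21538 m/s
In mph: 3.21538 / 0.44704 = 7.1926 mph

7.193 mph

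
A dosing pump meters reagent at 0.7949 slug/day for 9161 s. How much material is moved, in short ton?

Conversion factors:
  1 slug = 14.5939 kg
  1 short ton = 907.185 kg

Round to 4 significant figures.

0.001356 short ton

0.7949 slug/day → 1.34267×10⁻⁴ kg/s
m = ṁ × t = 1.34267×10⁻⁴ × 9161 = 1.23002 kg
In short ton: 1.23002 / 907.185 = 0.00135586 short ton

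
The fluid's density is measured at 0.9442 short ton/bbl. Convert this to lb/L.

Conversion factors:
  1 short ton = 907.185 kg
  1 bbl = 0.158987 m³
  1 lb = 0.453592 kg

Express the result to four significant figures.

11.88 lb/L

0.9442 short ton/bbl × 907.185 kg/short ton ÷ 0.158987 m³/bbl = 5387.64 kg/m³
5387.64 kg/m³ ÷ 0.453592 kg/lb × 0.001 m³/L = 11.8777 lb/L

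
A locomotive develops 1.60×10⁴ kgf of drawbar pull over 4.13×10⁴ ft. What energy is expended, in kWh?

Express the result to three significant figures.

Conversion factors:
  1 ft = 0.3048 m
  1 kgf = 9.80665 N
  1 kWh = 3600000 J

1.60×10⁴ kgf × 9.80665 → 156906 N
4.13×10⁴ ft × 0.3048 → 12588.2 m
W = F × d = 156906 N × 12588.2 m = 1.97516×10⁹ J
1.97516×10⁹ J ÷ (3600000 J/kWh) = 548.656 kWh

549 kWh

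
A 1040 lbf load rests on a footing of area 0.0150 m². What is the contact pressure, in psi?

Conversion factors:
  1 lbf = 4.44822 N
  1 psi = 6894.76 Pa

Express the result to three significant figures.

44.7 psi

1040 lbf × 4.44822 → 4626.15 N
P = F / A = 4626.15 N / 0.015 m² = 308410 Pa
308410 Pa ÷ (6894.76 Pa/psi) = 44.7311 psi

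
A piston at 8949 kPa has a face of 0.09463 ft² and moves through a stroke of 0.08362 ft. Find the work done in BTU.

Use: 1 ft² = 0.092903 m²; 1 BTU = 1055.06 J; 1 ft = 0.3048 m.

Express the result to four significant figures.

8949 kPa → 8.949×10⁶ Pa
0.09463 ft² → 0.00879141 m²
F = P × A = 8.949×10⁶ × 0.00879141 = 78674.3 N
0.08362 ft → 0.0254874 m
W = F × d = 78674.3 × 0.0254874 = 2005.2 J
In BTU: 2005.2 / 1055.06 = 1.90056 BTU

1.901 BTU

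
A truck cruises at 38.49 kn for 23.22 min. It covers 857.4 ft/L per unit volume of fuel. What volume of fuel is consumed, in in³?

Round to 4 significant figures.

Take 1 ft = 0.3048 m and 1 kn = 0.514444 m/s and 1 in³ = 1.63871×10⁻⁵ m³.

6442 in³

38.49 kn → 19.8009 m/s
23.22 min → 1393.2 s
d = v × t = 19.8009 × 1393.2 = 27586.6 m
857.4 ft/L → 261336 m/m³
V = d / (distance per unit fuel) = 27586.6 / 261336 = 0.10556 m³
In in³: 0.10556 / 1.63871×10⁻⁵ = 6441.65 in³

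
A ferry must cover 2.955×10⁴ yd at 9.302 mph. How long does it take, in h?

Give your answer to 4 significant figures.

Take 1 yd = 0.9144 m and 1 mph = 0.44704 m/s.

2.955×10⁴ yd × 0.9144 = 27020.5 m
9.302 mph × 0.44704 = 4.15837 m/s
t = d / v = 27020.5 m / 4.15837 m/s = 6497.86 s
6497.86 s ÷ (3600 s/h) = 1.80496 h

1.805 h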